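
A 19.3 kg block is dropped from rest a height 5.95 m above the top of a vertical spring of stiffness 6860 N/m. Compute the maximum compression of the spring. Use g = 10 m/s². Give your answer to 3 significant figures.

Let x be the compression. The total drop is H + x, and the block is instantaneously at rest at max compression, so energy conservation gives:
mg(H + x) = ½kx²
½(6860)x² − (19.3)(10)x − (19.3)(10)(5.95) = 0
3430x² − 193.0x − 1148 = 0
x = [193.0 + √(37249 + 1.5755e+07)]/(2 × 3430) = 0.6074 m

x = 0.607 m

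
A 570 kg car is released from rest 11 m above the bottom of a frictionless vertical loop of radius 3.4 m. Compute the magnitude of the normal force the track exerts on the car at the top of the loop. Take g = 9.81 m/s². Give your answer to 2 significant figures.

Energy from release to top (height 2r): mgh = ½mv_top² + mg(2r)
v_top² = 2g(h − 2r) = 2(9.81)(11 − 6.800) = 82.404 m²/s²
At the top, both N and weight point toward the centre: N + mg = mv_top²/r
N = m(v_top²/r − g) = 570(82.404/3.4 − 9.81) = 8223 N

N = 8200 N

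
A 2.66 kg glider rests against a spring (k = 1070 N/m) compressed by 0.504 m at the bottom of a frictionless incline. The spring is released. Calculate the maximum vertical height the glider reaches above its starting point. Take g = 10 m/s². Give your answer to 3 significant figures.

h = 5.11 m

Energy conservation from release to the highest point: ½kx² = mgh
h = kx²/(2mg) = (1070)(0.504)²/(2 × 2.66 × 10) = 5.109 m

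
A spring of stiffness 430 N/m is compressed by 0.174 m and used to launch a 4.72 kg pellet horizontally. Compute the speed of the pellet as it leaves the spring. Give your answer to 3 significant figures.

Conservation of energy: ½kx² = ½mv²
v = x√(k/m) = 0.174 × √(430/4.72) = 1.661 m/s

v = 1.66 m/s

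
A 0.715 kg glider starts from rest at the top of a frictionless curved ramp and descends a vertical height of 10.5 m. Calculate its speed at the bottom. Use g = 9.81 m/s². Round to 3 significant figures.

Mechanical energy is conserved (no friction): mgh = ½mv²
v = √(2gh) = √(2 × 9.81 × 10.5) = √206.01 = 14.35 m/s

v = 14.4 m/s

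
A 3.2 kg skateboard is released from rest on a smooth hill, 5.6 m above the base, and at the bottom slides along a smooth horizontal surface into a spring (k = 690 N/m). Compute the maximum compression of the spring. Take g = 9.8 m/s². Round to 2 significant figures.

At max compression the skateboard is momentarily at rest: mgh = ½kx²
x = √(2mgh/k) = √(2 × 3.2 × 9.8 × 5.6 / 690) = 0.7135 m

x = 0.71 m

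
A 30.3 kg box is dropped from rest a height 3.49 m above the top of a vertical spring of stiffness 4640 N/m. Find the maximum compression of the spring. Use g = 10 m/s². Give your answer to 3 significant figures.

x = 0.744 m

Take the reference level at the top of the uncompressed spring. At max compression the box has fallen H + x and is momentarily at rest:
mg(H + x) = ½kx²
½(4640)x² − (30.3)(10)x − (30.3)(10)(3.49) = 0
2320x² − 303.0x − 1057 = 0
x = [303.0 + √(91809 + 9.8133e+06)]/(2 × 2320) = 0.7436 m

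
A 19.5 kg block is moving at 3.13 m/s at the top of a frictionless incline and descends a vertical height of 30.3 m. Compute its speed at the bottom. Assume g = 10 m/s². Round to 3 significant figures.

Equating total energy at the two states: ½mv₀² + mgh = ½mv²
v² = v₀² + 2gh = (3.13)² + 2(10)(30.3) = 615.80
v = √615.80 = 24.82 m/s

v = 24.8 m/s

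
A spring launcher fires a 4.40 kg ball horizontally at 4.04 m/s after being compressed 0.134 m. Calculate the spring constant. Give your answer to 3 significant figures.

k = 4000 N/m

Spring PE at full compression equals KE at release: ½kx² = ½mv²
k = mv²/x² = (4.40)(4.04)²/(0.134)² = 4000 N/m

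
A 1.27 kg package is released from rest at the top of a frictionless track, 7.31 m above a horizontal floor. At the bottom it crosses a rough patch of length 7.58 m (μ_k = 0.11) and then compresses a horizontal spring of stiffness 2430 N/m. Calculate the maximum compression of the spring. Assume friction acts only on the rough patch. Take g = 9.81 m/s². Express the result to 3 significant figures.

Initial energy: E₁ = mgh = (1.27)(9.81)(7.31) = 91.073 J
Friction removes W_f = μ_k mg d = (0.11)(1.27)(9.81)(7.58) = 10.39 J
Energy reaching the spring: E = 91.073 − 10.39 = 80.685 J
At max compression ½kx² = E ⇒ x = √(2E/k) = √(2 × 80.685/2430) = 0.2577 m

x = 0.258 m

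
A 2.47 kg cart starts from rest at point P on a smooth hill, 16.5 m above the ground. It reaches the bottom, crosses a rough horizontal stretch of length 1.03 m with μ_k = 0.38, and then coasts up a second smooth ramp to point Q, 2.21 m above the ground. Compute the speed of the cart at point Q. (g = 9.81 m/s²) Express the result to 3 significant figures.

Energy at P: mgh₁ = (2.47)(9.81)(16.5) = 399.81 J
Friction loss: W_f = μ_k mg d = 9.484 J
At Q: ½mv² + mgh₂ = mgh₁ − W_f
½mv² = 399.81 − 9.484 − 53.550 = 336.77 J
v = √(2 × 336.77/2.47) = 16.51 m/s

v = 16.5 m/s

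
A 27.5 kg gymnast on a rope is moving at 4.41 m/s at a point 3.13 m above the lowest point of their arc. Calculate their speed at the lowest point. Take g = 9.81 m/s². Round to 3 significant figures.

v = 8.99 m/s

Mechanical energy is conserved (no friction): ½mv₀² + mgh = ½mv²
v² = v₀² + 2gh = (4.41)² + 2(9.81)(3.13) = 80.859
v = √80.859 = 8.992 m/s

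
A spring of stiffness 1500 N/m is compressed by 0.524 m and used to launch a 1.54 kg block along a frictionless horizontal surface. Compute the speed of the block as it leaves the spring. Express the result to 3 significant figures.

The block leaves the spring when the spring is at natural length, so ½kx² = ½mv²
v = x√(k/m) = 0.524 × √(1500/1.54) = 16.35 m/s

v = 16.4 m/s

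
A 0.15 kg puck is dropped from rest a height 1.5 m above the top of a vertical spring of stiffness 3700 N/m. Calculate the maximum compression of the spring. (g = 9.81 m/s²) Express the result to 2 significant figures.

Measuring PE from the top of the relaxed spring, at max compression the puck has dropped H + x with zero KE, so:
mg(H + x) = ½kx²
½(3700)x² − (0.15)(9.81)x − (0.15)(9.81)(1.5) = 0
1850x² − 1.472x − 2.207 = 0
x = [1.472 + √(2.165 + 16334)]/(2 × 1850) = 0.03494 m

x = 0.035 m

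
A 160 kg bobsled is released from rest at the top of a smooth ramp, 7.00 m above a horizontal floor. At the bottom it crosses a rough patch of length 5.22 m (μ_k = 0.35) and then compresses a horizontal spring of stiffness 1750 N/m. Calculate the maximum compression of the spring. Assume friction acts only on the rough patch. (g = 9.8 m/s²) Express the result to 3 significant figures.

Initial energy: E₁ = mgh = (160)(9.8)(7.00) = 10976 J
Friction removes W_f = μ_k mg d = (0.35)(160)(9.8)(5.22) = 2865 J
Energy reaching the spring: E = 10976 − 2865 = 8111.3 J
At max compression ½kx² = E ⇒ x = √(2E/k) = √(2 × 8111.3/1750) = 3.045 m

x = 3.04 m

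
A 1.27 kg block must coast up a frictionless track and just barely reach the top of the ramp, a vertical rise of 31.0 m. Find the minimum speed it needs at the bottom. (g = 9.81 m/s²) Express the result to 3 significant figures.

v = 24.7 m/s

At the top it is momentarily at rest, so all KE converts to PE: ½mv² = mgh
v = √(2gh) = √(2 × 9.81 × 31.0) = 24.66 m/s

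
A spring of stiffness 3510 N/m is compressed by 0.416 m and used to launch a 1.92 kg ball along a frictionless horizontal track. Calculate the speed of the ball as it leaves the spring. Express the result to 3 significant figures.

Conservation of energy: ½kx² = ½mv²
v = x√(k/m) = 0.416 × √(3510/1.92) = 17.79 m/s

v = 17.8 m/s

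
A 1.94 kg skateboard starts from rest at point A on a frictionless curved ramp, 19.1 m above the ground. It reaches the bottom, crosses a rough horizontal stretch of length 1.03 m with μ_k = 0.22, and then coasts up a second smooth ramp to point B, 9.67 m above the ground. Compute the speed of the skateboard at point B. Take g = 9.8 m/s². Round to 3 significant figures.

Energy at A: mgh₁ = (1.94)(9.8)(19.1) = 363.13 J
Friction loss: W_f = μ_k mg d = 4.308 J
At B: ½mv² + mgh₂ = mgh₁ − W_f
½mv² = 363.13 − 4.308 − 183.85 = 174.98 J
v = √(2 × 174.98/1.94) = 13.43 m/s

v = 13.4 m/s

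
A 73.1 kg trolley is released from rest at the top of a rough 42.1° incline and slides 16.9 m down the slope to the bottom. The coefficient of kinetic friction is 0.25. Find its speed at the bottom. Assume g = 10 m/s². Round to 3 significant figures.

v = 12.8 m/s

Work–energy: mg(L sinθ) − μ_k(mg cosθ)L = ½mv²
mgh = mgL sinθ = (73.1)(10)(16.9)sin42.1° = 8282.4 J
W_f = μ_k mg cosθ · L = (0.25)(73.1)(10)cos42.1°·16.9 = 2292 J
½mv² = 8282.4 − 2292 = 5990.8 J
v = √(2 × 5990.8/73.1) = 12.80 m/s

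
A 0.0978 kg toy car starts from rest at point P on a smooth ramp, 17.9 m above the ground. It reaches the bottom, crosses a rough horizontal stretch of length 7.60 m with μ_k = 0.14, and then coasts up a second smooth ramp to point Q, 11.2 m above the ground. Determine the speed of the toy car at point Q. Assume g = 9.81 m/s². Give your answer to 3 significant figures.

v = 10.5 m/s

Energy at P: mgh₁ = (0.0978)(9.81)(17.9) = 17.174 J
Friction loss: W_f = μ_k mg d = 1.021 J
At Q: ½mv² + mgh₂ = mgh₁ − W_f
½mv² = 17.174 − 1.021 − 10.745 = 5.4073 J
v = √(2 × 5.4073/0.0978) = 10.52 m/s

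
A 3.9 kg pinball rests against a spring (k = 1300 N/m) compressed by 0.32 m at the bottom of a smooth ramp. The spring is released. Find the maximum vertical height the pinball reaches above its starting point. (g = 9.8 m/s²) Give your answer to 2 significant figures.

h = 1.7 m

All spring PE becomes gravitational PE at the highest point: ½kx² = mgh
h = kx²/(2mg) = (1300)(0.32)²/(2 × 3.9 × 9.8) = 1.741 m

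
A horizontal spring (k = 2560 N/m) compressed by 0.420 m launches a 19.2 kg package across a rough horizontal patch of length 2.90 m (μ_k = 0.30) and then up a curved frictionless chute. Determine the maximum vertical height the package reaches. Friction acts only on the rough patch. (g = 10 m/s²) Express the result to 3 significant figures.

Spring energy: E₀ = ½kx² = ½(2560)(0.420)² = 225.79 J
Friction: W_f = μ_k mg d = (0.30)(19.2)(10)(2.90) = 167.0 J
Energy at base of ramp: E = 225.79 − 167.0 = 58.752 J
At max height all remaining energy is PE: mgh = E ⇒ h = E/(mg) = 58.752/(19.2 × 10) = 0.3060 m

h = 0.306 m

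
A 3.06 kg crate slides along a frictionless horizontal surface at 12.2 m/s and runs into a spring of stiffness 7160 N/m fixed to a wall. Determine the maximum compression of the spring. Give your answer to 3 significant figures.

x = 0.252 m

At max compression the crate is momentarily at rest: ½mv² = ½kx²
x = v√(m/k) = 12.2 × √(3.06/7160) = 0.2522 m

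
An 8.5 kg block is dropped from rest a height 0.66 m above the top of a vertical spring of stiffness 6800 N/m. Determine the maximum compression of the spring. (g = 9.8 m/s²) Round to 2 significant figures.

Take the reference level at the top of the uncompressed spring. At max compression the block has fallen H + x and is momentarily at rest:
mg(H + x) = ½kx²
½(6800)x² − (8.5)(9.8)x − (8.5)(9.8)(0.66) = 0
3400x² − 83.30x − 54.98 = 0
x = [83.30 + √(6939 + 747701)]/(2 × 3400) = 0.1400 m

x = 0.14 m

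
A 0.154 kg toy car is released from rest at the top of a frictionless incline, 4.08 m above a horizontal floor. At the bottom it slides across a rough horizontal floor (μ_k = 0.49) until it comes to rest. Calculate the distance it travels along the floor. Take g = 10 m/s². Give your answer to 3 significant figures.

d = 8.33 m

Energy bookkeeping (friction removes W_f = μ_k N d):
At rest all PE has been dissipated by friction: mgh = μ_k m g d
d = h/μ_k = 4.08/0.49 = 8.327 m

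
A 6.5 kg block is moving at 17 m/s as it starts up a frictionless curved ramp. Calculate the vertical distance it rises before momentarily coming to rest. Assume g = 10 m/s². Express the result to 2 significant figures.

h = 14 m

By energy conservation, ½mv² = mgh
h = v²/(2g) = 17²/(2 × 10) = 14.45 m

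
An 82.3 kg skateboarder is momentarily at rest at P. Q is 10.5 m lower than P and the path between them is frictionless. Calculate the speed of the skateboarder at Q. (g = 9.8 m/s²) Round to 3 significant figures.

v = 14.3 m/s

By conservation of mechanical energy, mgh = ½mv²
v = √(2gh) = √(2 × 9.8 × 10.5) = √205.80 = 14.35 m/s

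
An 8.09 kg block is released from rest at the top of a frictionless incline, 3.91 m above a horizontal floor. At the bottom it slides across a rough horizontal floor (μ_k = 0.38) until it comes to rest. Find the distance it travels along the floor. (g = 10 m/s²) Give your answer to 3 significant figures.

d = 10.3 m

Energy at the top = energy at the end + work done against friction:
At rest all PE has been dissipated by friction: mgh = μ_k m g d
d = h/μ_k = 3.91/0.38 = 10.29 m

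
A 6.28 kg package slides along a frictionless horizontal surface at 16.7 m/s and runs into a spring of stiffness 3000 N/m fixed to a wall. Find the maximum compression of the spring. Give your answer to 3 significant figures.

x = 0.764 m

At max compression the package is momentarily at rest: ½mv² = ½kx²
x = v√(m/k) = 16.7 × √(6.28/3000) = 0.7641 m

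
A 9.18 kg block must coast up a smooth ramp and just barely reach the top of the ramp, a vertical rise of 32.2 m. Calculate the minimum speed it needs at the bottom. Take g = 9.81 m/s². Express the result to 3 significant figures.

v = 25.1 m/s

At the top it is momentarily at rest, so all KE converts to PE: ½mv² = mgh
v = √(2gh) = √(2 × 9.81 × 32.2) = 25.13 m/s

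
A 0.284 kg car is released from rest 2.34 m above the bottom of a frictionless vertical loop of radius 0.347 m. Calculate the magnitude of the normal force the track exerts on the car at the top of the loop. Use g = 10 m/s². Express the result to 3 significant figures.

N = 24.1 N

Energy from release to top (height 2r): mgh = ½mv_top² + mg(2r)
v_top² = 2g(h − 2r) = 2(10)(2.34 − 0.6940) = 32.920 m²/s²
At the top, both N and weight point toward the centre: N + mg = mv_top²/r
N = m(v_top²/r − g) = 0.284(32.920/0.347 − 10) = 24.10 N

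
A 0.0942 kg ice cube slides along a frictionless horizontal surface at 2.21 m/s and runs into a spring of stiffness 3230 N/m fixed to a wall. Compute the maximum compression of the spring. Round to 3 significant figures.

Conservation of energy between contact and max compression: ½mv² = ½kx²
x = v√(m/k) = 2.21 × √(0.0942/3230) = 0.01193 m

x = 0.0119 m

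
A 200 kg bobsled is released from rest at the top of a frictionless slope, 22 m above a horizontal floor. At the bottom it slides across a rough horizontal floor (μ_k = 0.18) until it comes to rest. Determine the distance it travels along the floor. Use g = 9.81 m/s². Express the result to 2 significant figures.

d = 120 m

Applying the work–energy principle:
At rest all PE has been dissipated by friction: mgh = μ_k m g d
d = h/μ_k = 22/0.18 = 122.2 m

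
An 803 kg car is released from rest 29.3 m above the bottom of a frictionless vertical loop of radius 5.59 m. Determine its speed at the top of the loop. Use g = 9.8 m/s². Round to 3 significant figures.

v = 18.8 m/s

Energy conservation: mgh = ½mv_top² + mg(2r)
v_top² = 2g(h − 2r) = 2(9.8)(29.3 − 11.18) = 355.2
v_top = 18.85 m/s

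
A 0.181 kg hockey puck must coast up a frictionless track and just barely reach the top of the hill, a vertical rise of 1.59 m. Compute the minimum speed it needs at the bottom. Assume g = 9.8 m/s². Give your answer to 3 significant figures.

At the top it is momentarily at rest, so all KE converts to PE: ½mv² = mgh
v = √(2gh) = √(2 × 9.8 × 1.59) = 5.582 m/s

v = 5.58 m/s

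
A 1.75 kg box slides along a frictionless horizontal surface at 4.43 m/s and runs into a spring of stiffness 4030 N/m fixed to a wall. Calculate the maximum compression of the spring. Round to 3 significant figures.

x = 0.0923 m

All KE is stored as spring PE at maximum compression: ½mv² = ½kx²
x = v√(m/k) = 4.43 × √(1.75/4030) = 0.09231 m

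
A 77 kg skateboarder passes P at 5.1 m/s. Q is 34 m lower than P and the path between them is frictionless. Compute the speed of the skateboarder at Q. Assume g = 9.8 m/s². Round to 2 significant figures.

Mechanical energy is conserved (no friction): ½mv₀² + mgh = ½mv²
v² = v₀² + 2gh = (5.1)² + 2(9.8)(34) = 692.41
v = √692.41 = 26.31 m/s

v = 26 m/s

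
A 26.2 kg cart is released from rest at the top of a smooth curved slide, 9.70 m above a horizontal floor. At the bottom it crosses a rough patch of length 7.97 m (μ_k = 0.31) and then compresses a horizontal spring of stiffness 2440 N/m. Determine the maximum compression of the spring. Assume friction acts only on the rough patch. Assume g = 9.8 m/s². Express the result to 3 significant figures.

Initial energy: E₁ = mgh = (26.2)(9.8)(9.70) = 2490.6 J
Friction removes W_f = μ_k mg d = (0.31)(26.2)(9.8)(7.97) = 634.4 J
Energy reaching the spring: E = 2490.6 − 634.4 = 1856.2 J
At max compression ½kx² = E ⇒ x = √(2E/k) = √(2 × 1856.2/2440) = 1.233 m

x = 1.23 m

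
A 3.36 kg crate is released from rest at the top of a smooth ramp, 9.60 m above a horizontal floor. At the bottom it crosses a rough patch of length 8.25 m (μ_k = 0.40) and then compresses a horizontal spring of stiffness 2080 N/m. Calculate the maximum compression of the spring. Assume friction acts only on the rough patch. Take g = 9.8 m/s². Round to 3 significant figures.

x = 0.447 m

Initial energy: E₁ = mgh = (3.36)(9.8)(9.60) = 316.11 J
Friction removes W_f = μ_k mg d = (0.40)(3.36)(9.8)(8.25) = 108.7 J
Energy reaching the spring: E = 316.11 − 108.7 = 207.45 J
At max compression ½kx² = E ⇒ x = √(2E/k) = √(2 × 207.45/2080) = 0.4466 m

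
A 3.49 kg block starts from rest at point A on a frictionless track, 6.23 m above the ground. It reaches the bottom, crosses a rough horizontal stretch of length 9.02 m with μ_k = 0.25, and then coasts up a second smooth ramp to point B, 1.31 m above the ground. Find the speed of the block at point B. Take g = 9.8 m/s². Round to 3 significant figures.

Energy at A: mgh₁ = (3.49)(9.8)(6.23) = 213.08 J
Friction loss: W_f = μ_k mg d = 77.13 J
At B: ½mv² + mgh₂ = mgh₁ − W_f
½mv² = 213.08 − 77.13 − 44.805 = 91.148 J
v = √(2 × 91.148/3.49) = 7.227 m/s

v = 7.23 m/s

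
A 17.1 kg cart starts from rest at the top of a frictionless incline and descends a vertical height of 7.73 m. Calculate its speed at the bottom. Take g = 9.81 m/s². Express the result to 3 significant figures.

Mechanical energy is conserved (no friction): mgh = ½mv²
The mass cancels from both sides.
v = √(2gh) = √(2 × 9.81 × 7.73) = √151.66 = 12.32 m/s

v = 12.3 m/s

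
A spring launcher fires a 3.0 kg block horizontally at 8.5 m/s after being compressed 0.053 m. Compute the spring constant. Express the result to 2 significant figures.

k = 77000 N/m

Spring PE at full compression equals KE at release: ½kx² = ½mv²
k = mv²/x² = (3.0)(8.5)²/(0.053)² = 77163 N/m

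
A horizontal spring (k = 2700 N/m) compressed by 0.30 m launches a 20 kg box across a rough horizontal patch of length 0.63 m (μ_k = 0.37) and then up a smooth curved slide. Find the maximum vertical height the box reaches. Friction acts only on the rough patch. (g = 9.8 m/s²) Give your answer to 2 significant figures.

h = 0.39 m

Spring energy: E₀ = ½kx² = ½(2700)(0.30)² = 121.50 J
Friction: W_f = μ_k mg d = (0.37)(20)(9.8)(0.63) = 45.69 J
Energy at base of ramp: E = 121.50 − 45.69 = 75.812 J
At max height all remaining energy is PE: mgh = E ⇒ h = E/(mg) = 75.812/(20 × 9.8) = 0.3868 m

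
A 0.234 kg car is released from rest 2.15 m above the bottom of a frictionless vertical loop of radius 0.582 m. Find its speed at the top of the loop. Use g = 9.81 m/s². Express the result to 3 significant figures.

v = 4.40 m/s

Energy conservation: mgh = ½mv_top² + mg(2r)
v_top² = 2g(h − 2r) = 2(9.81)(2.15 − 1.164) = 19.35
v_top = 4.398 m/s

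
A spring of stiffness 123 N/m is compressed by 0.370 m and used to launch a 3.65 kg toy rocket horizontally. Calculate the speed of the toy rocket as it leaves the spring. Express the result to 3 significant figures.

v = 2.15 m/s

Spring PE converts entirely to kinetic energy: ½kx² = ½mv²
v = x√(k/m) = 0.370 × √(123/3.65) = 2.148 m/s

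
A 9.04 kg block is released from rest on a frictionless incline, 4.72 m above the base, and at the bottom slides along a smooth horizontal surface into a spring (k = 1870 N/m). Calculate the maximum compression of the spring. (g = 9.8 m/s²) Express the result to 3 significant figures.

Gravitational PE at the top equals spring PE at max compression: mgh = ½kx²
x = √(2mgh/k) = √(2 × 9.04 × 9.8 × 4.72 / 1870) = 0.6687 m

x = 0.669 m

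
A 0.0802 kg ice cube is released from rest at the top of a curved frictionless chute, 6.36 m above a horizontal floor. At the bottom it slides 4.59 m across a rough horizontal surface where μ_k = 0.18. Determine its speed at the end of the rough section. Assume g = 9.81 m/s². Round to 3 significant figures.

v = 10.4 m/s

Applying the work–energy principle:
mgh = ½mv² + μ_k m g d
W_f = μ_k mg d = (0.18)(0.0802)(9.81)(4.59) = 0.6500 J
½mv² = mgh − W_f = 5.0038 − 0.6500 = 4.3538 J
v = √(2 × 4.3538/0.0802) = 10.42 m/s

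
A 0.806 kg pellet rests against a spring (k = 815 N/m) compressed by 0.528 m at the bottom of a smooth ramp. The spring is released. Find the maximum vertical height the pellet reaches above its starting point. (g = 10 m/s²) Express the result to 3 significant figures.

At maximum height the pellet is at rest, so ½kx² = mgh
h = kx²/(2mg) = (815)(0.528)²/(2 × 0.806 × 10) = 14.09 m

h = 14.1 m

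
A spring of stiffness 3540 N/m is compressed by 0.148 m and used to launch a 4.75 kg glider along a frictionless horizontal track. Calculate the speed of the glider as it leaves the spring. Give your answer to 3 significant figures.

Conservation of energy: ½kx² = ½mv²
v = x√(k/m) = 0.148 × √(3540/4.75) = 4.040 m/s

v = 4.04 m/s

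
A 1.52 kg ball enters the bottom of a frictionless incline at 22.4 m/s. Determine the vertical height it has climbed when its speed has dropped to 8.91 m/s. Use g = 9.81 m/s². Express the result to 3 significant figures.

Energy balance between the two points: ½mv₁² = ½mv₂² + mgh
h = (v₁² − v₂²)/(2g) = (22.4² − 8.91²)/(2 × 9.81) = 21.53 m

h = 21.5 m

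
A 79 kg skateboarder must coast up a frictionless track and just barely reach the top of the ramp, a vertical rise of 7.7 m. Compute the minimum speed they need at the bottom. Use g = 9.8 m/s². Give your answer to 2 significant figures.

At the top they are momentarily at rest, so all KE converts to PE: ½mv² = mgh
v = √(2gh) = √(2 × 9.8 × 7.7) = 12.28 m/s

v = 12 m/s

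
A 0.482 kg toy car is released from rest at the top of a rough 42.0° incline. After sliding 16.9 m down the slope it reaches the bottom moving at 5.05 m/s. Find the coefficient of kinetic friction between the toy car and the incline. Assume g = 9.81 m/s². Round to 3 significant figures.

The energy dissipated by friction is the PE lost minus the KE gained:
mgL sinθ = 53.470 J; ½mv² = 6.1461 J
W_f = 53.470 − 6.1461 = 47.32 J
μ_k = W_f/(mg cosθ · L) = 47.32/(3.514 × 16.9) = 0.7969

μ_k = 0.797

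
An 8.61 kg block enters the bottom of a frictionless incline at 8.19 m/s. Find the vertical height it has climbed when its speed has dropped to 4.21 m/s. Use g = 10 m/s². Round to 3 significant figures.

Conservation of energy: ½mv₁² = ½mv₂² + mgh
h = (v₁² − v₂²)/(2g) = (8.19² − 4.21²)/(2 × 10) = 2.468 m

h = 2.47 m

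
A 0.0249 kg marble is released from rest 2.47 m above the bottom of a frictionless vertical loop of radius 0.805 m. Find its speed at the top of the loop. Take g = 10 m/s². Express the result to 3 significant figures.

Energy conservation: mgh = ½mv_top² + mg(2r)
v_top² = 2g(h − 2r) = 2(10)(2.47 − 1.610) = 17.20
v_top = 4.147 m/s

v = 4.15 m/s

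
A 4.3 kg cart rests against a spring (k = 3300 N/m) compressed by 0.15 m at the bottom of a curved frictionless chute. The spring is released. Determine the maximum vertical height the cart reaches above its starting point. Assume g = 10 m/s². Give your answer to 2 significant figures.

At maximum height the cart is at rest, so ½kx² = mgh
h = kx²/(2mg) = (3300)(0.15)²/(2 × 4.3 × 10) = 0.8634 m

h = 0.86 m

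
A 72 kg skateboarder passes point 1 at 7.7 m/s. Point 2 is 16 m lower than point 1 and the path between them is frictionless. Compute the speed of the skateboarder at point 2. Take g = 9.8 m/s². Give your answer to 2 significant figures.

v = 19 m/s

Equating total energy at the two states: ½mv₀² + mgh = ½mv²
v² = v₀² + 2gh = (7.7)² + 2(9.8)(16) = 372.89
v = √372.89 = 19.31 m/s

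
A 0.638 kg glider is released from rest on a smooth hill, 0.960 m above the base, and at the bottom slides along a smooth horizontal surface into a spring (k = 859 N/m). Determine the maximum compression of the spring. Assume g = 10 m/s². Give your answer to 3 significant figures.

x = 0.119 m

Energy conservation (no friction) from release to max compression: mgh = ½kx²
x = √(2mgh/k) = √(2 × 0.638 × 10 × 0.960 / 859) = 0.1194 m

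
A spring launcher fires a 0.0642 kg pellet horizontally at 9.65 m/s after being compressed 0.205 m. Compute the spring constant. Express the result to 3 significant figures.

k = 142 N/m

½kx² = ½mv²
k = mv²/x² = (0.0642)(9.65)²/(0.205)² = 142.3 N/m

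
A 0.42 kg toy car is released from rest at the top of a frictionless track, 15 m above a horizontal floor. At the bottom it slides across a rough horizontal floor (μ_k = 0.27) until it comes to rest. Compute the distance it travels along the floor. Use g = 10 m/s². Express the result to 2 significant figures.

d = 56 m

Energy at the top = energy at the end + work done against friction:
At rest all PE has been dissipated by friction: mgh = μ_k m g d
d = h/μ_k = 15/0.27 = 55.56 m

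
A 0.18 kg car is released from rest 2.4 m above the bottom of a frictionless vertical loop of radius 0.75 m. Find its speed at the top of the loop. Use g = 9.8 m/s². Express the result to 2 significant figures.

Energy conservation: mgh = ½mv_top² + mg(2r)
v_top² = 2g(h − 2r) = 2(9.8)(2.4 − 1.500) = 17.64
v_top = 4.200 m/s

v = 4.2 m/s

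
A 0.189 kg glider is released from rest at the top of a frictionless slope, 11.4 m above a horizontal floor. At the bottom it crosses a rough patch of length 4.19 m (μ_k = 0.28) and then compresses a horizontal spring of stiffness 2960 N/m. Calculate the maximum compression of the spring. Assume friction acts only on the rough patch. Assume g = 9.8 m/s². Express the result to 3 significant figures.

Initial energy: E₁ = mgh = (0.189)(9.8)(11.4) = 21.115 J
Friction removes W_f = μ_k mg d = (0.28)(0.189)(9.8)(4.19) = 2.173 J
Energy reaching the spring: E = 21.115 − 2.173 = 18.942 J
At max compression ½kx² = E ⇒ x = √(2E/k) = √(2 × 18.942/2960) = 0.1131 m

x = 0.113 m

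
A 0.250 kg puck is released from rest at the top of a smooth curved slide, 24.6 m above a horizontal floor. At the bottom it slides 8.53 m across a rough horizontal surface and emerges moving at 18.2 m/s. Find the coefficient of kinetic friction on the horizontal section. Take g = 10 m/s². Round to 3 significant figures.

Applying the work–energy principle:
mgh = ½mv² + μ_k m g d
mgh = 61.500 J; ½mv² = 41.405 J
W_f = 61.500 − 41.405 = 20.10 J
μ_k = W_f/(mg·d) = 20.10/(2.500 × 8.53) = 0.9423

μ_k = 0.942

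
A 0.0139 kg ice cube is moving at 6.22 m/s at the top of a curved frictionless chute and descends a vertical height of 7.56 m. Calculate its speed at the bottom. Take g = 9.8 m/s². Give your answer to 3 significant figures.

v = 13.7 m/s

Energy conservation between the two points: ½mv₀² + mgh = ½mv²
v² = v₀² + 2gh = (6.22)² + 2(9.8)(7.56) = 186.86
v = √186.86 = 13.67 m/s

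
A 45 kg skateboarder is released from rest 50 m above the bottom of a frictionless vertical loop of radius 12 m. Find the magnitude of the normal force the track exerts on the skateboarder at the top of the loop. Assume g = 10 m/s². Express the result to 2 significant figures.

N = 1500 N

Energy from release to top (height 2r): mgh = ½mv_top² + mg(2r)
v_top² = 2g(h − 2r) = 2(10)(50 − 24.00) = 520.00 m²/s²
At the top, both N and weight point toward the centre: N + mg = mv_top²/r
N = m(v_top²/r − g) = 45(520.00/12 − 10) = 1500 N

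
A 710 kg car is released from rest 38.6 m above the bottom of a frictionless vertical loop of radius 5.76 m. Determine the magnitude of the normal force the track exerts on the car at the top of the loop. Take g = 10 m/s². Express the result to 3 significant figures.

N = 59700 N

Energy from release to top (height 2r): mgh = ½mv_top² + mg(2r)
v_top² = 2g(h − 2r) = 2(10)(38.6 − 11.52) = 541.60 m²/s²
At the top, both N and weight point toward the centre: N + mg = mv_top²/r
N = m(v_top²/r − g) = 710(541.60/5.76 − 10) = 59660 N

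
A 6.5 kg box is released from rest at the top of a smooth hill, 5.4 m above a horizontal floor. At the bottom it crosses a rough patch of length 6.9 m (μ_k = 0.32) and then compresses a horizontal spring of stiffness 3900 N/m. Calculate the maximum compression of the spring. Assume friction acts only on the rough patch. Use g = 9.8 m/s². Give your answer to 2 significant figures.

Initial energy: E₁ = mgh = (6.5)(9.8)(5.4) = 343.98 J
Friction removes W_f = μ_k mg d = (0.32)(6.5)(9.8)(6.9) = 140.6 J
Energy reaching the spring: E = 343.98 − 140.6 = 203.33 J
At max compression ½kx² = E ⇒ x = √(2E/k) = √(2 × 203.33/3900) = 0.3229 m

x = 0.32 m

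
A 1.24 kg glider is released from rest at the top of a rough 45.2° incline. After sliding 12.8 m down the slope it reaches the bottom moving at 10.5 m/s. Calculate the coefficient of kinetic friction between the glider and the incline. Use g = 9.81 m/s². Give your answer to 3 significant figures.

The energy dissipated by friction is the PE lost minus the KE gained:
mgL sinθ = 110.48 J; ½mv² = 68.355 J
W_f = 110.48 − 68.355 = 42.13 J
μ_k = W_f/(mg cosθ · L) = 42.13/(8.571 × 12.8) = 0.3840

μ_k = 0.384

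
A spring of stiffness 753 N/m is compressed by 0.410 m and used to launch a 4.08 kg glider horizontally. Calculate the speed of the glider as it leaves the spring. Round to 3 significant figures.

v = 5.57 m/s

Spring PE converts entirely to kinetic energy: ½kx² = ½mv²
v = x√(k/m) = 0.410 × √(753/4.08) = 5.570 m/s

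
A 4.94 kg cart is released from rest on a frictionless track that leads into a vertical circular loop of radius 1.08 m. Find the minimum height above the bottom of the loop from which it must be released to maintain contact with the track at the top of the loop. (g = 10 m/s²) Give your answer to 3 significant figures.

At the top, for minimum speed gravity alone supplies the centripetal force: mg = mv_top²/r ⇒ v_top² = gr = 10.80 m²/s²
Energy conservation from release height h to the top (height 2r): mgh = ½mv_top² + mg(2r)
h = v_top²/(2g) + 2r = r/2 + 2r = 5r/2 = 2.700 m

h = 2.70 m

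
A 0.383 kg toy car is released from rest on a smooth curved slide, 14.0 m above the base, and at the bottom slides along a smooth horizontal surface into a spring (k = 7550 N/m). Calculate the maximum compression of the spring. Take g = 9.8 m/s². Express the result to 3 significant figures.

Energy conservation (no friction) from release to max compression: mgh = ½kx²
x = √(2mgh/k) = √(2 × 0.383 × 9.8 × 14.0 / 7550) = 0.1180 m

x = 0.118 m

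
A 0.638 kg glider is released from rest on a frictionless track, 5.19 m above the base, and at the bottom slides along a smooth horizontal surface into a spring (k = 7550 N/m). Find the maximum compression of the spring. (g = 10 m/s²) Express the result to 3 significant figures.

At max compression the glider is momentarily at rest: mgh = ½kx²
x = √(2mgh/k) = √(2 × 0.638 × 10 × 5.19 / 7550) = 0.09366 m

x = 0.0937 m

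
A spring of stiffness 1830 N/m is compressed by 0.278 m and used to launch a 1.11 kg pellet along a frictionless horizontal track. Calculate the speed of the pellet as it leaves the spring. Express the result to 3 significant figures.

The pellet leaves the spring when the spring is at natural length, so ½kx² = ½mv²
v = x√(k/m) = 0.278 × √(1830/1.11) = 11.29 m/s

v = 11.3 m/s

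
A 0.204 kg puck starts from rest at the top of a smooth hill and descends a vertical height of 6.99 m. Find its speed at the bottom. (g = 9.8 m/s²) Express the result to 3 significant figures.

Equating total energy at the two states: mgh = ½mv²
The mass cancels from both sides.
v = √(2gh) = √(2 × 9.8 × 6.99) = √137.00 = 11.70 m/s

v = 11.7 m/s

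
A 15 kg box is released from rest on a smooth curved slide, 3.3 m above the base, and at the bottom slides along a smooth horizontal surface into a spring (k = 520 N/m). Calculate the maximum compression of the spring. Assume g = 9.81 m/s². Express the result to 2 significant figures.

At max compression the box is momentarily at rest: mgh = ½kx²
x = √(2mgh/k) = √(2 × 15 × 9.81 × 3.3 / 520) = 1.367 m

x = 1.4 m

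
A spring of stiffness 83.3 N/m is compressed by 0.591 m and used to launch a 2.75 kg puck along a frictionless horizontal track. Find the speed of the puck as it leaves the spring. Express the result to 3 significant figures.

Spring PE converts entirely to kinetic energy: ½kx² = ½mv²
v = x√(k/m) = 0.591 × √(83.3/2.75) = 3.253 m/s

v = 3.25 m/s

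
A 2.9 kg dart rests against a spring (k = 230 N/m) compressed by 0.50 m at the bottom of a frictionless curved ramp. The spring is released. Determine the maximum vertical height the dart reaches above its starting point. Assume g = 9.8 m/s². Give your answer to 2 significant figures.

h = 1.0 m

All spring PE becomes gravitational PE at the highest point: ½kx² = mgh
h = kx²/(2mg) = (230)(0.50)²/(2 × 2.9 × 9.8) = 1.012 m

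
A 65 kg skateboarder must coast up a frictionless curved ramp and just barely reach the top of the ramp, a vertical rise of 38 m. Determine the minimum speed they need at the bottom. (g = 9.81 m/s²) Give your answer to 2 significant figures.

At the top they are momentarily at rest, so all KE converts to PE: ½mv² = mgh
v = √(2gh) = √(2 × 9.81 × 38) = 27.30 m/s

v = 27 m/s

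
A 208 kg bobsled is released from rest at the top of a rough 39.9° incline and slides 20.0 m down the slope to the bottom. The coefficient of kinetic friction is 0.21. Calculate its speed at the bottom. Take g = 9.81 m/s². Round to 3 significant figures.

v = 13.7 m/s

Work–energy: mg(L sinθ) − μ_k(mg cosθ)L = ½mv²
mgh = mgL sinθ = (208)(9.81)(20.0)sin39.9° = 26177 J
W_f = μ_k mg cosθ · L = (0.21)(208)(9.81)cos39.9°·20.0 = 6575 J
½mv² = 26177 − 6575 = 19603 J
v = √(2 × 19603/208) = 13.73 m/s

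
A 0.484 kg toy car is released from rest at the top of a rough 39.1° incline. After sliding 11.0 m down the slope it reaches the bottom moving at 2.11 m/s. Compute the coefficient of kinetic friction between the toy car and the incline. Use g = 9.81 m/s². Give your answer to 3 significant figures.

μ_k = 0.786

Energy balance down the incline: mg L sinθ − ½mv² = μ_k (mg cosθ) L
mgL sinθ = 32.939 J; ½mv² = 1.0774 J
W_f = 32.939 − 1.0774 = 31.86 J
μ_k = W_f/(mg cosθ · L) = 31.86/(3.685 × 11.0) = 0.7861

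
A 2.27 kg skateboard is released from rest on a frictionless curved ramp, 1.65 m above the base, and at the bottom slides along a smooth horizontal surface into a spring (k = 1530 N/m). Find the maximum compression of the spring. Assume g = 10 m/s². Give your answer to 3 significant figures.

x = 0.221 m

Gravitational PE at the top equals spring PE at max compression: mgh = ½kx²
x = √(2mgh/k) = √(2 × 2.27 × 10 × 1.65 / 1530) = 0.2213 m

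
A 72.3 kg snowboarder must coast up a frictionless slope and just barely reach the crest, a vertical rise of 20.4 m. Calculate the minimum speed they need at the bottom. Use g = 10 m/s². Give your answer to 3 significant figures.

At the top they are momentarily at rest, so all KE converts to PE: ½mv² = mgh
v = √(2gh) = √(2 × 10 × 20.4) = 20.20 m/s

v = 20.2 m/s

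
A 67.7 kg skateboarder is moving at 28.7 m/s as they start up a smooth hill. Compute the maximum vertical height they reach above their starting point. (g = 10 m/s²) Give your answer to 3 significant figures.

h = 41.2 m

By energy conservation, ½mv² = mgh
h = v²/(2g) = 28.7²/(2 × 10) = 41.18 m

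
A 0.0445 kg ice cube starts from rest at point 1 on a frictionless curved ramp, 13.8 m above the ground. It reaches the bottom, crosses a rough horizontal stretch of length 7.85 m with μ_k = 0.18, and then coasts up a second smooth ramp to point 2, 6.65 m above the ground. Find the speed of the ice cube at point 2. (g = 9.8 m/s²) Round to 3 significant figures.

Energy at 1: mgh₁ = (0.0445)(9.8)(13.8) = 6.0182 J
Friction loss: W_f = μ_k mg d = 0.6162 J
At 2: ½mv² + mgh₂ = mgh₁ − W_f
½mv² = 6.0182 − 0.6162 − 2.9001 = 2.5019 J
v = √(2 × 2.5019/0.0445) = 10.60 m/s

v = 10.6 m/s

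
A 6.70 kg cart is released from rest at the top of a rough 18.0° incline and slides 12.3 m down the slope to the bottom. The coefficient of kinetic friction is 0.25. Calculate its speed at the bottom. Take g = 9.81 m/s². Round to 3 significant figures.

v = 4.15 m/s

Work–energy: mg(L sinθ) − μ_k(mg cosθ)L = ½mv²
mgh = mgL sinθ = (6.70)(9.81)(12.3)sin18.0° = 249.82 J
W_f = μ_k mg cosθ · L = (0.25)(6.70)(9.81)cos18.0°·12.3 = 192.2 J
½mv² = 249.82 − 192.2 = 57.604 J
v = √(2 × 57.604/6.70) = 4.147 m/s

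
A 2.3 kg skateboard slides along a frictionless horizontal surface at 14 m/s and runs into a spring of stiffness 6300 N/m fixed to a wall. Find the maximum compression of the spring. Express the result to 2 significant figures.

x = 0.27 m

At max compression the skateboard is momentarily at rest: ½mv² = ½kx²
x = v√(m/k) = 14 × √(2.3/6300) = 0.2675 m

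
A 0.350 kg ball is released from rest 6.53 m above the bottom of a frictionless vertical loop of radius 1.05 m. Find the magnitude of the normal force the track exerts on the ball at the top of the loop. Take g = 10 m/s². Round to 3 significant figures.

N = 26.0 N

Energy from release to top (height 2r): mgh = ½mv_top² + mg(2r)
v_top² = 2g(h − 2r) = 2(10)(6.53 − 2.100) = 88.600 m²/s²
At the top, both N and weight point toward the centre: N + mg = mv_top²/r
N = m(v_top²/r − g) = 0.350(88.600/1.05 − 10) = 26.03 N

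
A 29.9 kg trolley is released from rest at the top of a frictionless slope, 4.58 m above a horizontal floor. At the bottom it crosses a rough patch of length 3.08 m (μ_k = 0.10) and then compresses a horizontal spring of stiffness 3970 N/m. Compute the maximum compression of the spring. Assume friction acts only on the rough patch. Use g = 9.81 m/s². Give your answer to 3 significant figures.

x = 0.795 m

Initial energy: E₁ = mgh = (29.9)(9.81)(4.58) = 1343.4 J
Friction removes W_f = μ_k mg d = (0.10)(29.9)(9.81)(3.08) = 90.34 J
Energy reaching the spring: E = 1343.4 − 90.34 = 1253.1 J
At max compression ½kx² = E ⇒ x = √(2E/k) = √(2 × 1253.1/3970) = 0.7945 m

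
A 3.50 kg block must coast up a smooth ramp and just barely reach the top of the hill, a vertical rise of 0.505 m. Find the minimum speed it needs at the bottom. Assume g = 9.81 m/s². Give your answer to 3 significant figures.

v = 3.15 m/s

At the top it is momentarily at rest, so all KE converts to PE: ½mv² = mgh
v = √(2gh) = √(2 × 9.81 × 0.505) = 3.148 m/s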